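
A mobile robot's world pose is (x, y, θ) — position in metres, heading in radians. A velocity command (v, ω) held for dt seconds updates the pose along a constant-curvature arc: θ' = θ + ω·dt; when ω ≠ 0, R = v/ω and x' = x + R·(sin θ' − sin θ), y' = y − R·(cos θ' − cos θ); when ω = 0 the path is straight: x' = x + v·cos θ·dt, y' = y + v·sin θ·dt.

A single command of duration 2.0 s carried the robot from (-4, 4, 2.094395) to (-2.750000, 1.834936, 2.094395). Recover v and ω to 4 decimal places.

v = -1.2500, ω = 0.0000

Δθ = 2.094395 − 2.094395 = 0.000000
ω = Δθ/dt = 0.000000/2.0 = 0.0000
ω = 0 → v = (Δx·cos θ + Δy·sin θ)/dt = -1.2500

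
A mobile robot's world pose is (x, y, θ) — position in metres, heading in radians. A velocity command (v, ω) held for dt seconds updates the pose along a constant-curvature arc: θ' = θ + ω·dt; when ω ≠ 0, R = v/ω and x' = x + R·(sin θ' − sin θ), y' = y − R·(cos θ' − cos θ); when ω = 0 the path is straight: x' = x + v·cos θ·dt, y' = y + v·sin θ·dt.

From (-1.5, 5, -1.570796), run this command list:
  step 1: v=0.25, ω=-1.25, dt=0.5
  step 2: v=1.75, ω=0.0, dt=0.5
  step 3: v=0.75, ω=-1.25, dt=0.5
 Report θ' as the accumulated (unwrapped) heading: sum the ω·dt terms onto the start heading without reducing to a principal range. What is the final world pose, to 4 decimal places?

(-2.3472, 3.9551, -2.8208)

step 1: θ'=-2.1958 (R=-0.2000) → pose (-1.5378, 4.8830, -2.1958)
step 2: θ'=-2.1958 (straight) → pose (-2.0498, 4.1734, -2.1958)
step 3: θ'=-2.8208 (R=-0.6000) → pose (-2.3472, 3.9551, -2.8208)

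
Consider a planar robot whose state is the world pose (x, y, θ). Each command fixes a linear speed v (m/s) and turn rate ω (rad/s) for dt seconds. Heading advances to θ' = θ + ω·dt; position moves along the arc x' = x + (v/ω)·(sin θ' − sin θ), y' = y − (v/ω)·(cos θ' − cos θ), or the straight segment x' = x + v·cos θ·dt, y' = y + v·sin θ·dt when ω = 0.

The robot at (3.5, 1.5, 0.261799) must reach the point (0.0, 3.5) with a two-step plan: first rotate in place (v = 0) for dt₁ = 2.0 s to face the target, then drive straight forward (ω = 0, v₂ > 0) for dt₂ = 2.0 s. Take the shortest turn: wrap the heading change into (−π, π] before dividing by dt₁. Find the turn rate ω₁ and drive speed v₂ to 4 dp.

heading to target = atan2(3.5−1.5, 0−3.5) = 2.6224
Δθ = wrap(2.6224 − 0.2618) = 2.3606; ω₁ = Δθ/dt₁ = 1.1803
distance = √((0−3.5)² + (3.5−1.5)²) = 4.0311; v₂ = distance/dt₂ = 2.0156

ω₁ = 1.1803, v₂ = 2.0156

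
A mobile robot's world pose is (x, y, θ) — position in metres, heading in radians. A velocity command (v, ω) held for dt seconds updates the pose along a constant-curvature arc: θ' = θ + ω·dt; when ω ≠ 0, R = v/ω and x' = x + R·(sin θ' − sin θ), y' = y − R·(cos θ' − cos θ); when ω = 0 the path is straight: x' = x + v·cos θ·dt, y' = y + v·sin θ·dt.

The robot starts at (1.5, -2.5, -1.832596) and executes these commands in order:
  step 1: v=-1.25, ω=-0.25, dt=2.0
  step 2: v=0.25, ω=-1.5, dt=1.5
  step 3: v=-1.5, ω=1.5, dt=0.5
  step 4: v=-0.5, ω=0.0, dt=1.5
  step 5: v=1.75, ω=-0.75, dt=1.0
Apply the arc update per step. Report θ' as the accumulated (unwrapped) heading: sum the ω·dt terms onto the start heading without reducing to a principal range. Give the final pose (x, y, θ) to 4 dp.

step 1: θ'=-2.3326 (R=5.0000) → pose (2.7117, -0.3430, -2.3326)
step 2: θ'=-4.5826 (R=-0.1667) → pose (2.4258, -0.2495, -4.5826)
step 3: θ'=-3.8326 (R=-1.0000) → pose (2.7801, -0.8907, -3.8326)
step 4: θ'=-3.8326 (straight) → pose (3.3580, -1.3687, -3.8326)
step 5: θ'=-4.5826 (R=-2.3333) → pose (2.5314, 0.1274, -4.5826)

(2.5314, 0.1274, -4.5826)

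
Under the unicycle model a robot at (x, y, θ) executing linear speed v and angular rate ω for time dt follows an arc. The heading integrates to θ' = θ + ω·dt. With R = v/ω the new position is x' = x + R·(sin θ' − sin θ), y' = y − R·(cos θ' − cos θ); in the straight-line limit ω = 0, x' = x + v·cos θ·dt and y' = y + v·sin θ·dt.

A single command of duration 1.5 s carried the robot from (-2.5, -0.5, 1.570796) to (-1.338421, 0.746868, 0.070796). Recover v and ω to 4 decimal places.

v = 1.2500, ω = -1.0000

Δθ = 0.070796 − 1.570796 = -1.500000
ω = Δθ/dt = -1.500000/1.5 = -1.0000
R = −Δy/(cos θ' − cos θ) = -1.2500
v = R·ω = -1.2500·-1.0000 = 1.2500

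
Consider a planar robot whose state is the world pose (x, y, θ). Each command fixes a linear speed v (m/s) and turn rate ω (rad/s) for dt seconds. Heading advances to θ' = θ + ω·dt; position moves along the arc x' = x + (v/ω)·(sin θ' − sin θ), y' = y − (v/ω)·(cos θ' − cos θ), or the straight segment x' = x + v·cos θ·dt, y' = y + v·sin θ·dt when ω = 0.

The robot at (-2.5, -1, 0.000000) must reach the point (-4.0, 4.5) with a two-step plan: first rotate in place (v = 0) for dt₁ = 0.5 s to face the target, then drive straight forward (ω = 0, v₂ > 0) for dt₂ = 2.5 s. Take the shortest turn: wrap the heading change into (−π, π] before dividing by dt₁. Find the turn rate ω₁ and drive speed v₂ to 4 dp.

heading to target = atan2(4.5−-1, -4−-2.5) = 1.8370
Δθ = wrap(1.8370 − 0.0000) = 1.8370; ω₁ = Δθ/dt₁ = 3.6741
distance = √((-4−-2.5)² + (4.5−-1)²) = 5.7009; v₂ = distance/dt₂ = 2.2804

ω₁ = 3.6741, v₂ = 2.2804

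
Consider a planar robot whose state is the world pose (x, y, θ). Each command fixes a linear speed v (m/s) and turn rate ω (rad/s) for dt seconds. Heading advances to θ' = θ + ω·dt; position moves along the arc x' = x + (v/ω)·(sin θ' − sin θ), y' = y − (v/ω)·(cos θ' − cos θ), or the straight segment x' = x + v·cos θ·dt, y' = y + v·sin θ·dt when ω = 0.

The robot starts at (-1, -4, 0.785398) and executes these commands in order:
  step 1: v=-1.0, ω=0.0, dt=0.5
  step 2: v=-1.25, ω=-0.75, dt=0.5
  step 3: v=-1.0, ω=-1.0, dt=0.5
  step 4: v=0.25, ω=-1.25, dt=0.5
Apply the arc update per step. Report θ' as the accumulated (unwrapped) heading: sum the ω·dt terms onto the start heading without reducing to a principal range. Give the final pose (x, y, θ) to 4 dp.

(-2.2424, -4.8305, -0.7146)

step 1: θ'=0.7854 (straight) → pose (-1.3536, -4.3536, 0.7854)
step 2: θ'=0.4104 (R=1.6667) → pose (-1.8671, -4.7033, 0.4104)
step 3: θ'=-0.0896 (R=1.0000) → pose (-2.3556, -4.7823, -0.0896)
step 4: θ'=-0.7146 (R=-0.2000) → pose (-2.2424, -4.8305, -0.7146)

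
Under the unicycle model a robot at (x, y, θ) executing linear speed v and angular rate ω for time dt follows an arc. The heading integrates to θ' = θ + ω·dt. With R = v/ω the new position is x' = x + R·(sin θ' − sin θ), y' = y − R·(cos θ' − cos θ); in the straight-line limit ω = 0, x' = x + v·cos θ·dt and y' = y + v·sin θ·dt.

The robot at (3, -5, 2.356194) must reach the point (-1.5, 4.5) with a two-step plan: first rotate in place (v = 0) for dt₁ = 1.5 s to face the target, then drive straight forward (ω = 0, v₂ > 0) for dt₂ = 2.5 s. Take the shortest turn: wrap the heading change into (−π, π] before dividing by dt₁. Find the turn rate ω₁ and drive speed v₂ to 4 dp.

ω₁ = -0.2287, v₂ = 4.2048

heading to target = atan2(4.5−-5, -1.5−3) = 2.0132
Δθ = wrap(2.0132 − 2.3562) = -0.3430; ω₁ = Δθ/dt₁ = -0.2287
distance = √((-1.5−3)² + (4.5−-5)²) = 10.5119; v₂ = distance/dt₂ = 4.2048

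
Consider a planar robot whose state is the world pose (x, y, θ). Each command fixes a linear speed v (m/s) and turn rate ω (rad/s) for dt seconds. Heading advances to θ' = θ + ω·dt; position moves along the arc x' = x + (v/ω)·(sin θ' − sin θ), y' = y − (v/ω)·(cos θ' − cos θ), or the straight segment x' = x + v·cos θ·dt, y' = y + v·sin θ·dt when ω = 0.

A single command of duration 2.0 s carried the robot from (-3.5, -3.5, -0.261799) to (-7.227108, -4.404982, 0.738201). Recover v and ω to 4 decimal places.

Δθ = 0.738201 − -0.261799 = 1.000000
ω = Δθ/dt = 1.000000/2.0 = 0.5000
R = Δx/(sin θ' − sin θ) = -4.0000
v = R·ω = -4.0000·0.5000 = -2.0000

v = -2.0000, ω = 0.5000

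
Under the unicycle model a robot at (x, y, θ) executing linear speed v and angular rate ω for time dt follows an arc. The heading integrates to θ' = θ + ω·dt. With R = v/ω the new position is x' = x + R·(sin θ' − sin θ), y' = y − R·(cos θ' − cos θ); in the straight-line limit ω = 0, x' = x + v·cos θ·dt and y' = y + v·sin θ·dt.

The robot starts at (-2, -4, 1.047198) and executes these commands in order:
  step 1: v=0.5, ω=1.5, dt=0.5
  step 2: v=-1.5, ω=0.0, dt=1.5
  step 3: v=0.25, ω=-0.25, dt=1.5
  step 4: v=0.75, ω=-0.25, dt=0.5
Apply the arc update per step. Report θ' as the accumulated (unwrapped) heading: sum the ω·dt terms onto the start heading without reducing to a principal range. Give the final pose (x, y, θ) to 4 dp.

(-1.3948, -5.2121, 1.2972)

step 1: θ'=1.7972 (R=0.3333) → pose (-1.9638, -3.7585, 1.7972)
step 2: θ'=1.7972 (straight) → pose (-1.4588, -5.9511, 1.7972)
step 3: θ'=1.4222 (R=-1.0000) → pose (-1.4733, -5.5786, 1.4222)
step 4: θ'=1.2972 (R=-3.0000) → pose (-1.3948, -5.2121, 1.2972)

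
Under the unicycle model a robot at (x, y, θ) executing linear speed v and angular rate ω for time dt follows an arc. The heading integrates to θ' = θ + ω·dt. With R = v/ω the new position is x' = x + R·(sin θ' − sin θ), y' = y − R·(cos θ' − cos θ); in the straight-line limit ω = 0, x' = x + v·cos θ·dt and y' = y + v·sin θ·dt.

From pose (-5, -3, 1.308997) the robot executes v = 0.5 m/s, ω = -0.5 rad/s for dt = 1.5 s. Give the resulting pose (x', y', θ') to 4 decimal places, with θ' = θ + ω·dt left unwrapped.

(-4.5644, -2.4110, 0.5590)

θ' = 1.3090 + -0.5·1.5 = 0.5590
R = v/ω = 0.5/-0.5 = -1.0000
x' = -5 + -1.0000·(sin 0.5590 − sin 1.3090) = -4.5644
y' = -3 − -1.0000·(cos 0.5590 − cos 1.3090) = -2.4110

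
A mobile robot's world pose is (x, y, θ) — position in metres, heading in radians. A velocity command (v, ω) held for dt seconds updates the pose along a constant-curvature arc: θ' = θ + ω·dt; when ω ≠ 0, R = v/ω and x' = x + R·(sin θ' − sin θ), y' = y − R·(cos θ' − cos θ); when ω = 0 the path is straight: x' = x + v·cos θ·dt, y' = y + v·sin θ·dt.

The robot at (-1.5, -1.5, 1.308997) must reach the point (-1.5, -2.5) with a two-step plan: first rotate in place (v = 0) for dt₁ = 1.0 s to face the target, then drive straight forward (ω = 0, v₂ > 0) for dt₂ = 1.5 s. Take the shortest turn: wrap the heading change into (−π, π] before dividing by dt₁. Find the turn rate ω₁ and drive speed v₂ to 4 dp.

ω₁ = -2.8798, v₂ = 0.6667

heading to target = atan2(-2.5−-1.5, -1.5−-1.5) = -1.5708
Δθ = wrap(-1.5708 − 1.3090) = -2.8798; ω₁ = Δθ/dt₁ = -2.8798
distance = √((-1.5−-1.5)² + (-2.5−-1.5)²) = 1.0000; v₂ = distance/dt₂ = 0.6667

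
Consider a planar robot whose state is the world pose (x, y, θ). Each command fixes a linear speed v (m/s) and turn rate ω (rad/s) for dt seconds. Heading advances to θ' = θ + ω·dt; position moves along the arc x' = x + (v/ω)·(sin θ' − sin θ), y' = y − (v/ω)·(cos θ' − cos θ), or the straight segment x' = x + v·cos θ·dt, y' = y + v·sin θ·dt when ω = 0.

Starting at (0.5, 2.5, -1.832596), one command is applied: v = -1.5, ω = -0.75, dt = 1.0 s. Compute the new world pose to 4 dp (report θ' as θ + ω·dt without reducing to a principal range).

(1.3712, 3.6779, -2.5826)

θ' = -1.8326 + -0.75·1.0 = -2.5826
R = v/ω = -1.5/-0.75 = 2.0000
x' = 0.5 + 2.0000·(sin -2.5826 − sin -1.8326) = 1.3712
y' = 2.5 − 2.0000·(cos -2.5826 − cos -1.8326) = 3.6779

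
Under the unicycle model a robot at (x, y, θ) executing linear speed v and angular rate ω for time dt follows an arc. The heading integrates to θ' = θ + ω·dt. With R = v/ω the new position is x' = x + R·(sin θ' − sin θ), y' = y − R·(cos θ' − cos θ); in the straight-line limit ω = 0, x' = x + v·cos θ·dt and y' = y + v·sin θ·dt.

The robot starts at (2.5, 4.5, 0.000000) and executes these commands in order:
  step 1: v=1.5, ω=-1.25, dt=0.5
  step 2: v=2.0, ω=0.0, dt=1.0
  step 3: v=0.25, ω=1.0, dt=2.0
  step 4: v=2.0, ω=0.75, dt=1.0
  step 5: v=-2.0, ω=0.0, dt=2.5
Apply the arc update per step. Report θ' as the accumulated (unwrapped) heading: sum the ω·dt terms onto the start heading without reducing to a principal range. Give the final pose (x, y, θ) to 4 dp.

(7.4987, 0.9276, 2.1250)

step 1: θ'=-0.6250 (R=-1.2000) → pose (3.2021, 4.2732, -0.6250)
step 2: θ'=-0.6250 (straight) → pose (4.8240, 3.1030, -0.6250)
step 3: θ'=1.3750 (R=0.2500) → pose (5.2155, 3.2571, 1.3750)
step 4: θ'=2.1250 (R=2.6667) → pose (4.8673, 5.1792, 2.1250)
step 5: θ'=2.1250 (straight) → pose (7.4987, 0.9276, 2.1250)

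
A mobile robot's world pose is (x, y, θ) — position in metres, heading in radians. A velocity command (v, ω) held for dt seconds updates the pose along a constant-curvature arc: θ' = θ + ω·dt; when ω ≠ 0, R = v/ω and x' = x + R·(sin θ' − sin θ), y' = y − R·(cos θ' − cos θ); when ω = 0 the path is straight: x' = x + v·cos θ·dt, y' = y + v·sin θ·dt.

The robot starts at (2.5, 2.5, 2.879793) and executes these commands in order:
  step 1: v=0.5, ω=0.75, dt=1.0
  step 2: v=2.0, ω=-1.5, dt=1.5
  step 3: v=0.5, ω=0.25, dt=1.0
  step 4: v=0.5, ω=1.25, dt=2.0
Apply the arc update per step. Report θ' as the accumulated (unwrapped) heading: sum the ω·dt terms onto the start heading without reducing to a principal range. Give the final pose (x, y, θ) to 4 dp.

step 1: θ'=3.6298 (R=0.6667) → pose (2.0148, 2.4448, 3.6298)
step 2: θ'=1.3798 (R=-1.3333) → pose (0.0803, 3.8755, 1.3798)
step 3: θ'=1.6298 (R=2.0000) → pose (0.1132, 4.3731, 1.6298)
step 4: θ'=4.1298 (R=0.4000) → pose (-0.6201, 4.5696, 4.1298)

(-0.6201, 4.5696, 4.1298)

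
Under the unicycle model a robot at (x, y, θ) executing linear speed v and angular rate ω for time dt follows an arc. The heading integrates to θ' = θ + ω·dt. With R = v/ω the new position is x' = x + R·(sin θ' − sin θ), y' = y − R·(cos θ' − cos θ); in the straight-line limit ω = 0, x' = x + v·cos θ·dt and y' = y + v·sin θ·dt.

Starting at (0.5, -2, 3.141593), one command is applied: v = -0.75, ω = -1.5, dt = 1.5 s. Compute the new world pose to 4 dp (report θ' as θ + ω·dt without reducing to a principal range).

θ' = 3.1416 + -1.5·1.5 = 0.8916
R = v/ω = -0.75/-1.5 = 0.5000
x' = 0.5 + 0.5000·(sin 0.8916 − sin 3.1416) = 0.8890
y' = -2 − 0.5000·(cos 0.8916 − cos 3.1416) = -2.8141

(0.8890, -2.8141, 0.8916)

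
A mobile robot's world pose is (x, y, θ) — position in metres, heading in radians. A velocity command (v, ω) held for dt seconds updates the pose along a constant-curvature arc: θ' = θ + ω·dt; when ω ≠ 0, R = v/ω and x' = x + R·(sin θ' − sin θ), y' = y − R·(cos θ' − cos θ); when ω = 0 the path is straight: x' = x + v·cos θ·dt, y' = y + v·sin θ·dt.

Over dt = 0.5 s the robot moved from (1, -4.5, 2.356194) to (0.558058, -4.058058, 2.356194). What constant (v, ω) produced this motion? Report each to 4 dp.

v = 1.2500, ω = 0.0000

Δθ = 2.356194 − 2.356194 = 0.000000
ω = Δθ/dt = 0.000000/0.5 = 0.0000
ω = 0 → v = (Δx·cos θ + Δy·sin θ)/dt = 1.2500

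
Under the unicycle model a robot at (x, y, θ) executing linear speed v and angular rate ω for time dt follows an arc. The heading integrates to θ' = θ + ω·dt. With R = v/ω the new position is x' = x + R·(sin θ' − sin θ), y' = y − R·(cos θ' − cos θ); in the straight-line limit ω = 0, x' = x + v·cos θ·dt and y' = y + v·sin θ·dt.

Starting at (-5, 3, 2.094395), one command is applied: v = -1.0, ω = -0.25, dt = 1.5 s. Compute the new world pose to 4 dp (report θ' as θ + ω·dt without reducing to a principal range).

(-4.5082, 1.5922, 1.7194)

θ' = 2.0944 + -0.25·1.5 = 1.7194
R = v/ω = -1.0/-0.25 = 4.0000
x' = -5 + 4.0000·(sin 1.7194 − sin 2.0944) = -4.5082
y' = 3 − 4.0000·(cos 1.7194 − cos 2.0944) = 1.5922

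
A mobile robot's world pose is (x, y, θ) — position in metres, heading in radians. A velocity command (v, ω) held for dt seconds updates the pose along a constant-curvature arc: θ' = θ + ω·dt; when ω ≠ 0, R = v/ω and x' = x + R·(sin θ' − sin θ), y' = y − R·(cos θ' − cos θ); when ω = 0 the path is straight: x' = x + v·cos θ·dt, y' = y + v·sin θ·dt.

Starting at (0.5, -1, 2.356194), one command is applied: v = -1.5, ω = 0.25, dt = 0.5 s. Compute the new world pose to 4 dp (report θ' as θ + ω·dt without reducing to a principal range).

θ' = 2.3562 + 0.25·0.5 = 2.4812
R = v/ω = -1.5/0.25 = -6.0000
x' = 0.5 + -6.0000·(sin 2.4812 − sin 2.3562) = 1.0621
y' = -1 − -6.0000·(cos 2.4812 − cos 2.3562) = -1.4958

(1.0621, -1.4958, 2.4812)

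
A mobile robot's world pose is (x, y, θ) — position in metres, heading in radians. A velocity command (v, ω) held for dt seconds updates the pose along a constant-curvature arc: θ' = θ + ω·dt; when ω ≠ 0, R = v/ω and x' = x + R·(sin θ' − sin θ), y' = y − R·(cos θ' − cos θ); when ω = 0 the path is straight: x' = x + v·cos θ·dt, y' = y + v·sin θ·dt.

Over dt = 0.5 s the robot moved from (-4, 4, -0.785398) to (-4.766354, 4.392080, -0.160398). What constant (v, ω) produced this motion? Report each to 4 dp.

v = -1.7500, ω = 1.2500

Δθ = -0.160398 − -0.785398 = 0.625000
ω = Δθ/dt = 0.625000/0.5 = 1.2500
R = Δx/(sin θ' − sin θ) = -1.4000
v = R·ω = -1.4000·1.2500 = -1.7500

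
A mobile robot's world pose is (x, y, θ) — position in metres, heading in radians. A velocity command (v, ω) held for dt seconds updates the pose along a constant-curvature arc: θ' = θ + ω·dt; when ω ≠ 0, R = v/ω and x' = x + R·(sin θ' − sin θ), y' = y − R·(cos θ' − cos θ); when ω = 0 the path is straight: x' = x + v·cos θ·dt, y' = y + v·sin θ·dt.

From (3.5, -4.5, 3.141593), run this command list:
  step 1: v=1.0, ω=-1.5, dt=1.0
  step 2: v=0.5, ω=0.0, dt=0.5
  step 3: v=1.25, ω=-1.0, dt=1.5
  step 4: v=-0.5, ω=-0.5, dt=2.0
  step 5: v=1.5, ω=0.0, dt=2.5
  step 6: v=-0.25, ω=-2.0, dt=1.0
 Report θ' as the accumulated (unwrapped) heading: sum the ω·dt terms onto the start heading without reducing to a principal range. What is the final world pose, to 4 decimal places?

step 1: θ'=1.6416 (R=-0.6667) → pose (2.8350, -3.8805, 1.6416)
step 2: θ'=1.6416 (straight) → pose (2.8173, -3.6311, 1.6416)
step 3: θ'=0.1416 (R=-1.2500) → pose (3.8878, -2.3052, 0.1416)
step 4: θ'=-0.8584 (R=1.0000) → pose (2.9899, -1.9689, -0.8584)
step 5: θ'=-0.8584 (straight) → pose (5.4410, -4.8069, -0.8584)
step 6: θ'=-2.8584 (R=0.1250) → pose (5.5007, -4.6051, -2.8584)

(5.5007, -4.6051, -2.8584)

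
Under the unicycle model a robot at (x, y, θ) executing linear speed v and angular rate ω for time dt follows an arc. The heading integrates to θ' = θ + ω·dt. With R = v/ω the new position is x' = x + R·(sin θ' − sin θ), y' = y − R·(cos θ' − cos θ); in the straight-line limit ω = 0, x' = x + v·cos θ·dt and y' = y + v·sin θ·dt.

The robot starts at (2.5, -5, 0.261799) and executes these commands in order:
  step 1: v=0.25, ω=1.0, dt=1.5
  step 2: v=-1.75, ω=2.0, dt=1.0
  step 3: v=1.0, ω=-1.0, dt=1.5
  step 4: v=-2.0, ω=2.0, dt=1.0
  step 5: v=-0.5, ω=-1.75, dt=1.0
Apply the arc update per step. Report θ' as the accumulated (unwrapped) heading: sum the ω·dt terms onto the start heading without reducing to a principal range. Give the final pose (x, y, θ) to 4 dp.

(4.7929, -4.7722, 2.5118)

step 1: θ'=1.7618 (R=0.2500) → pose (2.6807, -4.7111, 1.7618)
step 2: θ'=3.7618 (R=-0.8750) → pose (4.0484, -5.2570, 3.7618)
step 3: θ'=2.2618 (R=-1.0000) → pose (2.6966, -5.0805, 2.2618)
step 4: θ'=4.2618 (R=-1.0000) → pose (4.3674, -4.8787, 4.2618)
step 5: θ'=2.5118 (R=0.2857) → pose (4.7929, -4.7722, 2.5118)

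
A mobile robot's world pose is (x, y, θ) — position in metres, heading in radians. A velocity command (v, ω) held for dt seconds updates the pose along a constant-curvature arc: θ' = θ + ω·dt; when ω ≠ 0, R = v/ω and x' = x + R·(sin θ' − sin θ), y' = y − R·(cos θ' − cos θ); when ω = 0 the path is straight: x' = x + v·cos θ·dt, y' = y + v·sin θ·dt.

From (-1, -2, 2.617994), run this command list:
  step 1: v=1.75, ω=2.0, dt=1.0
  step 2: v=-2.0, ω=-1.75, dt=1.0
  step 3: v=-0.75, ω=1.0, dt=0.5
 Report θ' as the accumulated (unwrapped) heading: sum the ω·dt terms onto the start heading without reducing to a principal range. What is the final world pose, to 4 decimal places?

(-0.4910, -1.6914, 3.3680)

step 1: θ'=4.6180 (R=0.8750) → pose (-2.3086, -2.6753, 4.6180)
step 2: θ'=2.8680 (R=1.1429) → pose (-0.8620, -1.6827, 2.8680)
step 3: θ'=3.3680 (R=-0.7500) → pose (-0.4910, -1.6914, 3.3680)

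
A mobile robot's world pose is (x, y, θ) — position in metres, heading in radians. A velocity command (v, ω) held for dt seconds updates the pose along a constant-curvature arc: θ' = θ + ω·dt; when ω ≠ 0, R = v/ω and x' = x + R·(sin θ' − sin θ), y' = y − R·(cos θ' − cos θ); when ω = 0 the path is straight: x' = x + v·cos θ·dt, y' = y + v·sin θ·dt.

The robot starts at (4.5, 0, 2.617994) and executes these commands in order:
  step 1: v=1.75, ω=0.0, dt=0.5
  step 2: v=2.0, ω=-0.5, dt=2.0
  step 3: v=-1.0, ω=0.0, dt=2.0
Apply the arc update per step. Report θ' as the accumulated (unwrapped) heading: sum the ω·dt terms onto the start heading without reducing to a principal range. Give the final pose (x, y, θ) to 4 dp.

step 1: θ'=2.6180 (straight) → pose (3.7422, 0.4375, 2.6180)
step 2: θ'=1.6180 (R=-4.0000) → pose (1.7467, 3.7129, 1.6180)
step 3: θ'=1.6180 (straight) → pose (1.8410, 1.7151, 1.6180)

(1.8410, 1.7151, 1.6180)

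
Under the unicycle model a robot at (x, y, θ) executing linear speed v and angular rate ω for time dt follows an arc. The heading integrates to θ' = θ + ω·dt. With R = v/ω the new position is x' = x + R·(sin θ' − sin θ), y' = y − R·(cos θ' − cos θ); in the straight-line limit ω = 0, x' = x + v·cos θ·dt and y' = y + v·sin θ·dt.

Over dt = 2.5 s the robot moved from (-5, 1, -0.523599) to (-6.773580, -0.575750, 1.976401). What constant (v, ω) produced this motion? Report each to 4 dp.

v = -1.2500, ω = 1.0000

Δθ = 1.976401 − -0.523599 = 2.500000
ω = Δθ/dt = 2.500000/2.5 = 1.0000
R = Δx/(sin θ' − sin θ) = -1.2500
v = R·ω = -1.2500·1.0000 = -1.2500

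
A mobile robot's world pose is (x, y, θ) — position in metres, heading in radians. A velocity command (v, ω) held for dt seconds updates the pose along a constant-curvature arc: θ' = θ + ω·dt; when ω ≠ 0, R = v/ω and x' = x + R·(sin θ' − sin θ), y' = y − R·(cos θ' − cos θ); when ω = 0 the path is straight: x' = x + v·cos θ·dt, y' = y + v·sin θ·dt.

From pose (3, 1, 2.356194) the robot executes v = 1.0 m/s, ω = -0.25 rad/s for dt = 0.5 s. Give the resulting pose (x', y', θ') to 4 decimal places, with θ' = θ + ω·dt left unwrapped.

θ' = 2.3562 + -0.25·0.5 = 2.2312
R = v/ω = 1.0/-0.25 = -4.0000
x' = 3 + -4.0000·(sin 2.2312 − sin 2.3562) = 2.6694
y' = 1 − -4.0000·(cos 2.2312 − cos 2.3562) = 1.3747

(2.6694, 1.3747, 2.2312)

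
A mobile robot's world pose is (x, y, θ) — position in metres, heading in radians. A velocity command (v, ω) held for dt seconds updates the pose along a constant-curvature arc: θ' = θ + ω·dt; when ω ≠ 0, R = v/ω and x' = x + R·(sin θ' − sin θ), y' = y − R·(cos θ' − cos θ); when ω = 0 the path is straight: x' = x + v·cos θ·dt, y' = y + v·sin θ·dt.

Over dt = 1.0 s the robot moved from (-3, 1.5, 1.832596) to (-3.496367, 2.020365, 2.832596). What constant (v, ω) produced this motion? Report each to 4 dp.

v = 0.7500, ω = 1.0000

Δθ = 2.832596 − 1.832596 = 1.000000
ω = Δθ/dt = 1.000000/1.0 = 1.0000
R = −Δy/(cos θ' − cos θ) = 0.7500
v = R·ω = 0.7500·1.0000 = 0.7500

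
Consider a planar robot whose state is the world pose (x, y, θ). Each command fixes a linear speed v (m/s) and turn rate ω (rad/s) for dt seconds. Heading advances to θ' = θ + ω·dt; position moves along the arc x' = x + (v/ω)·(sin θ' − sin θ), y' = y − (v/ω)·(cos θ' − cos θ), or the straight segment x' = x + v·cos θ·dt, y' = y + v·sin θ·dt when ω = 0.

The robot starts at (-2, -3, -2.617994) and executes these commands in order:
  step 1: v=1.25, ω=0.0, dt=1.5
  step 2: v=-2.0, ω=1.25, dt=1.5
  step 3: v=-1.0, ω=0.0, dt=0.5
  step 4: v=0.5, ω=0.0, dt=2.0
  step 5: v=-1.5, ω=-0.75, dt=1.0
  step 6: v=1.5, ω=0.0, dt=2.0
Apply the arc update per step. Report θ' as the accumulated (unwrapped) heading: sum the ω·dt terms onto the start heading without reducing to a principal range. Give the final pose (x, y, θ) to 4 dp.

step 1: θ'=-2.6180 (straight) → pose (-3.6238, -3.9375, -2.6180)
step 2: θ'=-0.7430 (R=-1.6000) → pose (-3.3414, -1.3735, -0.7430)
step 3: θ'=-0.7430 (straight) → pose (-3.7096, -1.0353, -0.7430)
step 4: θ'=-0.7430 (straight) → pose (-2.9732, -1.7118, -0.7430)
step 5: θ'=-1.4930 (R=2.0000) → pose (-3.6141, -0.3943, -1.4930)
step 6: θ'=-1.4930 (straight) → pose (-3.3810, -3.3853, -1.4930)

(-3.3810, -3.3853, -1.4930)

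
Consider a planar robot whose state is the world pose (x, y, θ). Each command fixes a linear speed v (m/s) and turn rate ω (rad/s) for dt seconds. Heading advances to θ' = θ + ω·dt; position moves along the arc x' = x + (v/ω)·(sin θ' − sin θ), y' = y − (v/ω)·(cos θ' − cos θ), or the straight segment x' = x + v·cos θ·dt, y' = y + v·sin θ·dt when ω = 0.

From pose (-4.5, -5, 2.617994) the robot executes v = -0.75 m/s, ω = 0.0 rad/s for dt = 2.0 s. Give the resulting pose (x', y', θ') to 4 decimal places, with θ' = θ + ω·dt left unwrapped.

θ' = 2.6180 + 0.0·2.0 = 2.6180
ω = 0 → straight: x' = -4.5 + -0.75·cos(2.6180)·2.0 = -3.2010
y' = -5 + -0.75·sin(2.6180)·2.0 = -5.7500

(-3.2010, -5.7500, 2.6180)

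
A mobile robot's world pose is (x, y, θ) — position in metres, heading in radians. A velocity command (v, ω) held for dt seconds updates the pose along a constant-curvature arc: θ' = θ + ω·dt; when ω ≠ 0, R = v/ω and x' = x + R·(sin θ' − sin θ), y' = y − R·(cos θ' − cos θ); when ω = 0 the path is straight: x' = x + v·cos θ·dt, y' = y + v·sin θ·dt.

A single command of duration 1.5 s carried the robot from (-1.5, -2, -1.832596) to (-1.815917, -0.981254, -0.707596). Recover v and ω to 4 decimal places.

v = -0.7500, ω = 0.7500

Δθ = -0.707596 − -1.832596 = 1.125000
ω = Δθ/dt = 1.125000/1.5 = 0.7500
R = −Δy/(cos θ' − cos θ) = -1.0000
v = R·ω = -1.0000·0.7500 = -0.7500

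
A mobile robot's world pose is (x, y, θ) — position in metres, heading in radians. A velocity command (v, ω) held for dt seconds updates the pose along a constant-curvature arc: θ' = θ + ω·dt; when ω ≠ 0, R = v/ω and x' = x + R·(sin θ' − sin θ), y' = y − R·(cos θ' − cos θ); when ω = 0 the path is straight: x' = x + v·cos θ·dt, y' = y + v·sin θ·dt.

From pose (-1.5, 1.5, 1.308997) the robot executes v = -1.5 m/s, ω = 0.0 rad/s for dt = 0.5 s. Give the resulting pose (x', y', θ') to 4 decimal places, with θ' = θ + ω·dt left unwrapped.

θ' = 1.3090 + 0.0·0.5 = 1.3090
ω = 0 → straight: x' = -1.5 + -1.5·cos(1.3090)·0.5 = -1.6941
y' = 1.5 + -1.5·sin(1.3090)·0.5 = 0.7756

(-1.6941, 0.7756, 1.3090)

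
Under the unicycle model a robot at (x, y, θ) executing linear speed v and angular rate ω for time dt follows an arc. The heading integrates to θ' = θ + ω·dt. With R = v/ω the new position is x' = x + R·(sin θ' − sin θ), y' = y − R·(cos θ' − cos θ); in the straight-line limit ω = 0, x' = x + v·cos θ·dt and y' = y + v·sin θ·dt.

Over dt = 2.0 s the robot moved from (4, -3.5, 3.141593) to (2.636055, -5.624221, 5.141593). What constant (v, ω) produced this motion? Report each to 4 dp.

Δθ = 5.141593 − 3.141593 = 2.000000
ω = Δθ/dt = 2.000000/2.0 = 1.0000
R = −Δy/(cos θ' − cos θ) = 1.5000
v = R·ω = 1.5000·1.0000 = 1.5000

v = 1.5000, ω = 1.0000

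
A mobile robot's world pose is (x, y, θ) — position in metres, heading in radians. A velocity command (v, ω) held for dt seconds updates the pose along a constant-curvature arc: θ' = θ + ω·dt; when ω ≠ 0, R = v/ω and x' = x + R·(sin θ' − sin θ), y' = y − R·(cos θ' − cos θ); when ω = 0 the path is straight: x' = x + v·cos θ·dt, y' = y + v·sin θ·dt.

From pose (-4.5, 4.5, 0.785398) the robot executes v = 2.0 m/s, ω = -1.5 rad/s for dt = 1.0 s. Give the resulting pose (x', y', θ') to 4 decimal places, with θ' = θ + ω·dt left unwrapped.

θ' = 0.7854 + -1.5·1.0 = -0.7146
R = v/ω = 2.0/-1.5 = -1.3333
x' = -4.5 + -1.3333·(sin -0.7146 − sin 0.7854) = -2.6834
y' = 4.5 − -1.3333·(cos -0.7146 − cos 0.7854) = 4.5643

(-2.6834, 4.5643, -0.7146)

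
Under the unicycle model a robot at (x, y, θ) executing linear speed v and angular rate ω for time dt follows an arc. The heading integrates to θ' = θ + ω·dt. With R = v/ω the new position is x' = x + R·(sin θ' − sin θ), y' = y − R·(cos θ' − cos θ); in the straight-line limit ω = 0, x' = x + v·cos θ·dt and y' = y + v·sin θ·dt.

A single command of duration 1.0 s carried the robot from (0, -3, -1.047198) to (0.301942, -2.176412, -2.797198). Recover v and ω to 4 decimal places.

v = -1.0000, ω = -1.7500

Δθ = -2.797198 − -1.047198 = -1.750000
ω = Δθ/dt = -1.750000/1.0 = -1.7500
R = −Δy/(cos θ' − cos θ) = 0.5714
v = R·ω = 0.5714·-1.7500 = -1.0000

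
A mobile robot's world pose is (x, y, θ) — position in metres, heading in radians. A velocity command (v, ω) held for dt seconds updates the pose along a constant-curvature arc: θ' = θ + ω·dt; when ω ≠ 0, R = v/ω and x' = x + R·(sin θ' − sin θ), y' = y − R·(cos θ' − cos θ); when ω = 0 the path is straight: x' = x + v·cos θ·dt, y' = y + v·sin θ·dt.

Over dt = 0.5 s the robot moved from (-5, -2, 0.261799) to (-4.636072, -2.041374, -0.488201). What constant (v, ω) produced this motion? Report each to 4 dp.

v = 0.7500, ω = -1.5000

Δθ = -0.488201 − 0.261799 = -0.750000
ω = Δθ/dt = -0.750000/0.5 = -1.5000
R = Δx/(sin θ' − sin θ) = -0.5000
v = R·ω = -0.5000·-1.5000 = 0.7500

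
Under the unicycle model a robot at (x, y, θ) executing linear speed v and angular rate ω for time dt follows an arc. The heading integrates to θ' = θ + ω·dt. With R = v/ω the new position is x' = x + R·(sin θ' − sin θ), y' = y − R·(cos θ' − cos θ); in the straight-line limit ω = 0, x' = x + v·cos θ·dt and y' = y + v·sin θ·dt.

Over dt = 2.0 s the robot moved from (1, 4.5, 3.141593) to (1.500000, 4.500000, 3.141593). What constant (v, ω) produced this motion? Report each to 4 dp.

Δθ = 3.141593 − 3.141593 = 0.000000
ω = Δθ/dt = 0.000000/2.0 = 0.0000
ω = 0 → v = (Δx·cos θ + Δy·sin θ)/dt = -0.2500

v = -0.2500, ω = 0.0000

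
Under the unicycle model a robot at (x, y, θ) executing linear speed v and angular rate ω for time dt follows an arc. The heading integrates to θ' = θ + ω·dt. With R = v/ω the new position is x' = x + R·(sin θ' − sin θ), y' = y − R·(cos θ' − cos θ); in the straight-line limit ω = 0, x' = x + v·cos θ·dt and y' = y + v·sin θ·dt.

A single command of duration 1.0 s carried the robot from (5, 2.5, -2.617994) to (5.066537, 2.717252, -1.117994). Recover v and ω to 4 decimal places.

Δθ = -1.117994 − -2.617994 = 1.500000
ω = Δθ/dt = 1.500000/1.0 = 1.5000
R = −Δy/(cos θ' − cos θ) = -0.1667
v = R·ω = -0.1667·1.5000 = -0.2500

v = -0.2500, ω = 1.5000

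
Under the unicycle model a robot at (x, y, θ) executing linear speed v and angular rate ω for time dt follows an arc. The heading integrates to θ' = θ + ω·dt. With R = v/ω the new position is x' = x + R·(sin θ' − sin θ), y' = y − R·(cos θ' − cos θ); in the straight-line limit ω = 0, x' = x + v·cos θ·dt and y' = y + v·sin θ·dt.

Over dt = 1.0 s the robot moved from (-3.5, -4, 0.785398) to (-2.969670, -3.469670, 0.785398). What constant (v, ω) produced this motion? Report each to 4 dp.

Δθ = 0.785398 − 0.785398 = 0.000000
ω = Δθ/dt = 0.000000/1.0 = 0.0000
ω = 0 → v = (Δx·cos θ + Δy·sin θ)/dt = 0.7500

v = 0.7500, ω = 0.0000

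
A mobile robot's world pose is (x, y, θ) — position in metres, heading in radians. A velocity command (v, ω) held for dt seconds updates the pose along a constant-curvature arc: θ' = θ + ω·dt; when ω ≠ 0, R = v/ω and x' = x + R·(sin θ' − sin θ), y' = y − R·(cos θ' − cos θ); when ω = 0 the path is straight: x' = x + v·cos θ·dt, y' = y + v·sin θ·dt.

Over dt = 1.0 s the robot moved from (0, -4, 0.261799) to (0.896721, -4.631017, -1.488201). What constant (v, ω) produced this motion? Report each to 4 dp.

Δθ = -1.488201 − 0.261799 = -1.750000
ω = Δθ/dt = -1.750000/1.0 = -1.7500
R = Δx/(sin θ' − sin θ) = -0.7143
v = R·ω = -0.7143·-1.7500 = 1.2500

v = 1.2500, ω = -1.7500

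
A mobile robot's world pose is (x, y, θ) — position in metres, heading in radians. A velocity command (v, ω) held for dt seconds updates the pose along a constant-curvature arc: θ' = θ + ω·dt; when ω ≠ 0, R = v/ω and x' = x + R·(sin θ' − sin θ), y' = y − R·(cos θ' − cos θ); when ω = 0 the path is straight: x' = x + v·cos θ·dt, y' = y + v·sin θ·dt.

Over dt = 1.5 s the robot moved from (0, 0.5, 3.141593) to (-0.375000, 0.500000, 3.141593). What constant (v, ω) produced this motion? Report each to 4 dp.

v = 0.2500, ω = 0.0000

Δθ = 3.141593 − 3.141593 = 0.000000
ω = Δθ/dt = 0.000000/1.5 = 0.0000
ω = 0 → v = (Δx·cos θ + Δy·sin θ)/dt = 0.2500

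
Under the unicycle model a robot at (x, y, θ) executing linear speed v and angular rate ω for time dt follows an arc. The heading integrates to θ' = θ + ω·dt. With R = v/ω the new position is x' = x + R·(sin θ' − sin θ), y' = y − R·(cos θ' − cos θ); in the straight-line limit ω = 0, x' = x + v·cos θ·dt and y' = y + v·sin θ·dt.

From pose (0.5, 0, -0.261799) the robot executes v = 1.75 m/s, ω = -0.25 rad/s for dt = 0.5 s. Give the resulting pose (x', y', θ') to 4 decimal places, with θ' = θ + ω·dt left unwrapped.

θ' = -0.2618 + -0.25·0.5 = -0.3868
R = v/ω = 1.75/-0.25 = -7.0000
x' = 0.5 + -7.0000·(sin -0.3868 − sin -0.2618) = 1.3289
y' = 0 − -7.0000·(cos -0.3868 − cos -0.2618) = -0.2786

(1.3289, -0.2786, -0.3868)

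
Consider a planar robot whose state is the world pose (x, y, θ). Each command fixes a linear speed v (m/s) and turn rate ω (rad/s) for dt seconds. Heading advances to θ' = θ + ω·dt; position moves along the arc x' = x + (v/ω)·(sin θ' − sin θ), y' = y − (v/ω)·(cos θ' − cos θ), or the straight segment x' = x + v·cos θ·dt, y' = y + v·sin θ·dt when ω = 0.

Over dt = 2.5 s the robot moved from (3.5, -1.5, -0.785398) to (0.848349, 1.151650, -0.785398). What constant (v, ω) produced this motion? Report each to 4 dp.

v = -1.5000, ω = 0.0000

Δθ = -0.785398 − -0.785398 = 0.000000
ω = Δθ/dt = 0.000000/2.5 = 0.0000
ω = 0 → v = (Δx·cos θ + Δy·sin θ)/dt = -1.5000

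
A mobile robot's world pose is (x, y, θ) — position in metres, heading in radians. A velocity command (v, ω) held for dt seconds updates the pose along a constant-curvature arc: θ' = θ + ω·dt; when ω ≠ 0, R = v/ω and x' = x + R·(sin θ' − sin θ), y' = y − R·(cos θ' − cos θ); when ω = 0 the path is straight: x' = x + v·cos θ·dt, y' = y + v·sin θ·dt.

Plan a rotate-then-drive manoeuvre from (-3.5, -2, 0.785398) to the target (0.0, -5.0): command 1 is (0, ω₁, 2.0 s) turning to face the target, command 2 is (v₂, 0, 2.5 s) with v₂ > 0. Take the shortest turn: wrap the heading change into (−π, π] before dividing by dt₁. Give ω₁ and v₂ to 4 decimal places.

ω₁ = -0.7470, v₂ = 1.8439

heading to target = atan2(-5−-2, 0−-3.5) = -0.7086
Δθ = wrap(-0.7086 − 0.7854) = -1.4940; ω₁ = Δθ/dt₁ = -0.7470
distance = √((0−-3.5)² + (-5−-2)²) = 4.6098; v₂ = distance/dt₂ = 1.8439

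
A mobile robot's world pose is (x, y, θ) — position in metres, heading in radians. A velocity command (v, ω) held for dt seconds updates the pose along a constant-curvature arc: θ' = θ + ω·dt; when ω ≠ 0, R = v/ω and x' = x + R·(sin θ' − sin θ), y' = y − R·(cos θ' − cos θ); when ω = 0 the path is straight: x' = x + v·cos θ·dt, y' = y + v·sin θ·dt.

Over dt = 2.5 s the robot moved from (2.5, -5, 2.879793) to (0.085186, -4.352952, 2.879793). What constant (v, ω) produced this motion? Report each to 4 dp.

v = 1.0000, ω = 0.0000

Δθ = 2.879793 − 2.879793 = 0.000000
ω = Δθ/dt = 0.000000/2.5 = 0.0000
ω = 0 → v = (Δx·cos θ + Δy·sin θ)/dt = 1.0000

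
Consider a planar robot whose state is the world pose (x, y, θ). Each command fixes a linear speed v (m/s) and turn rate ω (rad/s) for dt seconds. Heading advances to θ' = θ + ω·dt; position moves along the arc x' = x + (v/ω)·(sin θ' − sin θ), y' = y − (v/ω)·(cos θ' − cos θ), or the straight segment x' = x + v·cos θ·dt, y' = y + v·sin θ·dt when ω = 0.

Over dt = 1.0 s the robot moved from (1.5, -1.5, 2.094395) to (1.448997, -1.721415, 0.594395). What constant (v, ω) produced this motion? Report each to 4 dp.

v = -0.2500, ω = -1.5000

Δθ = 0.594395 − 2.094395 = -1.500000
ω = Δθ/dt = -1.500000/1.0 = -1.5000
R = −Δy/(cos θ' − cos θ) = 0.1667
v = R·ω = 0.1667·-1.5000 = -0.2500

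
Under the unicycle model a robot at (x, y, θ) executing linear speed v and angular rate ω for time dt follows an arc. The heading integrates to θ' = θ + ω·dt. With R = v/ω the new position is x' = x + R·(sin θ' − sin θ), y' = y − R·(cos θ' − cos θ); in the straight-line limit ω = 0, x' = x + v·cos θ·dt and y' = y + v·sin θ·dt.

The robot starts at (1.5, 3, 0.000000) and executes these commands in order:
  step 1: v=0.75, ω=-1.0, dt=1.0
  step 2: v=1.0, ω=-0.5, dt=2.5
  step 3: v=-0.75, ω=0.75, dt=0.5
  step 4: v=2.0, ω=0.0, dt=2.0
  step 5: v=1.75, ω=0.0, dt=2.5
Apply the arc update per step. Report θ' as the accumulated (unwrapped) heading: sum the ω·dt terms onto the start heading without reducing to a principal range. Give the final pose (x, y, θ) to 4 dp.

step 1: θ'=-1.0000 (R=-0.7500) → pose (2.1311, 2.6552, -1.0000)
step 2: θ'=-2.2500 (R=-2.0000) → pose (2.0043, 0.3183, -2.2500)
step 3: θ'=-1.8750 (R=-1.0000) → pose (2.1803, 0.6469, -1.8750)
step 4: θ'=-1.8750 (straight) → pose (0.9822, -3.1694, -1.8750)
step 5: θ'=-1.8750 (straight) → pose (-0.3283, -7.3436, -1.8750)

(-0.3283, -7.3436, -1.8750)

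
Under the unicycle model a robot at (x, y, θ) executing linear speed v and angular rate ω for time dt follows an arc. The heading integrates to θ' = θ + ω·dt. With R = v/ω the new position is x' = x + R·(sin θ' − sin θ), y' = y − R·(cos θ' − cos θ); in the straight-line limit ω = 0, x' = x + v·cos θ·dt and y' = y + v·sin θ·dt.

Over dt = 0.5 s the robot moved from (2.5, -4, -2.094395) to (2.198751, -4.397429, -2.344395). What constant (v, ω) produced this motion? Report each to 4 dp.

v = 1.0000, ω = -0.5000

Δθ = -2.344395 − -2.094395 = -0.250000
ω = Δθ/dt = -0.250000/0.5 = -0.5000
R = −Δy/(cos θ' − cos θ) = -2.0000
v = R·ω = -2.0000·-0.5000 = 1.0000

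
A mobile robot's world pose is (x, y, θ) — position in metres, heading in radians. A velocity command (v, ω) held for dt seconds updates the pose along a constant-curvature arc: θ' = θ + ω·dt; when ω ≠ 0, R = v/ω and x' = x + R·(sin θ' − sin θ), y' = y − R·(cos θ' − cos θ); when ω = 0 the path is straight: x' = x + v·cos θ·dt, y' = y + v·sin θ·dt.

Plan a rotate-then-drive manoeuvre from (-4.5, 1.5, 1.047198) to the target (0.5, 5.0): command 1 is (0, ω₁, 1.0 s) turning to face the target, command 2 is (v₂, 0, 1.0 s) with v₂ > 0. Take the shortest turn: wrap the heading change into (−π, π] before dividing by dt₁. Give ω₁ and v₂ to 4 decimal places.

ω₁ = -0.4365, v₂ = 6.1033

heading to target = atan2(5−1.5, 0.5−-4.5) = 0.6107
Δθ = wrap(0.6107 − 1.0472) = -0.4365; ω₁ = Δθ/dt₁ = -0.4365
distance = √((0.5−-4.5)² + (5−1.5)²) = 6.1033; v₂ = distance/dt₂ = 6.1033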